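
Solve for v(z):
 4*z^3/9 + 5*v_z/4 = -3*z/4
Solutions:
 v(z) = C1 - 4*z^4/45 - 3*z^2/10


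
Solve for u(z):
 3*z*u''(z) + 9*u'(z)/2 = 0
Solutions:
 u(z) = C1 + C2/sqrt(z)


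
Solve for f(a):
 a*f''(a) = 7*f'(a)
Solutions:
 f(a) = C1 + C2*a^8


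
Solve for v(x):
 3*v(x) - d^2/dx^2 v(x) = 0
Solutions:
 v(x) = C1*exp(-sqrt(3)*x) + C2*exp(sqrt(3)*x)


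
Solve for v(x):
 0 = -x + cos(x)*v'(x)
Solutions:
 v(x) = C1 + Integral(x/cos(x), x)


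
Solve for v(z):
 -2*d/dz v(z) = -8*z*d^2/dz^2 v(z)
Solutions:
 v(z) = C1 + C2*z^(5/4)


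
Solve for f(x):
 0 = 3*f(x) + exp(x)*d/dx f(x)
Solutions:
 f(x) = C1*exp(3*exp(-x))


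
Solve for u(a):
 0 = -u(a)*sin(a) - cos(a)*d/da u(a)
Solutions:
 u(a) = C1*cos(a)


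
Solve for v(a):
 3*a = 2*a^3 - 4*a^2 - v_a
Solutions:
 v(a) = C1 + a^4/2 - 4*a^3/3 - 3*a^2/2


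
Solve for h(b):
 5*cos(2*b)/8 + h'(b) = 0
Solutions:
 h(b) = C1 - 5*sin(2*b)/16


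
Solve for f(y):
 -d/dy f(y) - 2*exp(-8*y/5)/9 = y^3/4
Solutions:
 f(y) = C1 - y^4/16 + 5*exp(-8*y/5)/36


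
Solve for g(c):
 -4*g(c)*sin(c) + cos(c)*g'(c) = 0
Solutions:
 g(c) = C1/cos(c)^4


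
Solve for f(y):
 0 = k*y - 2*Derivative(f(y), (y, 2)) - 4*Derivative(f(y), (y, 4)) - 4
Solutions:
 f(y) = C1 + C2*y + C3*sin(sqrt(2)*y/2) + C4*cos(sqrt(2)*y/2) + k*y^3/12 - y^2


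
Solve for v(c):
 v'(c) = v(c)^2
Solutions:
 v(c) = -1/(C1 + c)


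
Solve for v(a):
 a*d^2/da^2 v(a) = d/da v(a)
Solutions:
 v(a) = C1 + C2*a^2


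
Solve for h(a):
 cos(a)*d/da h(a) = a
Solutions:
 h(a) = C1 + Integral(a/cos(a), a)


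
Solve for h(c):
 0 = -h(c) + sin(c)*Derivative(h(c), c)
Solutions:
 h(c) = C1*sqrt(cos(c) - 1)/sqrt(cos(c) + 1)


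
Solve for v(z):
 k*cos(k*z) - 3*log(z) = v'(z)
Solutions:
 v(z) = C1 + k*Piecewise((sin(k*z)/k, Ne(k, 0)), (z, True)) - 3*z*log(z) + 3*z


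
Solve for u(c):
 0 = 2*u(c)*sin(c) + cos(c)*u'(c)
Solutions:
 u(c) = C1*cos(c)^2


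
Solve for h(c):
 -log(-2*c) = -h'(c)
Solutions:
 h(c) = C1 + c*log(-c) + c*(-1 + log(2))


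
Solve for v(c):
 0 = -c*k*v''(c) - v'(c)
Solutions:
 v(c) = C1 + c^(((re(k) - 1)*re(k) + im(k)^2)/(re(k)^2 + im(k)^2))*(C2*sin(log(c)*Abs(im(k))/(re(k)^2 + im(k)^2)) + C3*cos(log(c)*im(k)/(re(k)^2 + im(k)^2)))


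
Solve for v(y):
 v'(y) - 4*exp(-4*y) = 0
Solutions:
 v(y) = C1 - exp(-4*y)


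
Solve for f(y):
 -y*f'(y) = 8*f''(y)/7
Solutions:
 f(y) = C1 + C2*erf(sqrt(7)*y/4)


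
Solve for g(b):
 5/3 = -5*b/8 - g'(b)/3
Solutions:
 g(b) = C1 - 15*b^2/16 - 5*b


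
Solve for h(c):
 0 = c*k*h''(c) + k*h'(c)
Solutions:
 h(c) = C1 + C2*log(c)


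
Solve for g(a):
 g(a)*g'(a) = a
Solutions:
 g(a) = -sqrt(C1 + a^2)
 g(a) = sqrt(C1 + a^2)


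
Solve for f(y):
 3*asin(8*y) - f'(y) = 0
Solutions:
 f(y) = C1 + 3*y*asin(8*y) + 3*sqrt(1 - 64*y^2)/8


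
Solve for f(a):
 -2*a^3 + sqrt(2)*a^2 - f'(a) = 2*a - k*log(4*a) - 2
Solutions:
 f(a) = C1 - a^4/2 + sqrt(2)*a^3/3 - a^2 + a*k*log(a) - a*k + a*k*log(4) + 2*a


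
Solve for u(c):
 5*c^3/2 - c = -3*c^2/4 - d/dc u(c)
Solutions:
 u(c) = C1 - 5*c^4/8 - c^3/4 + c^2/2


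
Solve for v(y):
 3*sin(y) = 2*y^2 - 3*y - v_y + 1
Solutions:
 v(y) = C1 + 2*y^3/3 - 3*y^2/2 + y + 3*cos(y)


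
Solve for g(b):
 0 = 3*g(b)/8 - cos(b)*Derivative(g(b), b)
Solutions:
 g(b) = C1*(sin(b) + 1)^(3/16)/(sin(b) - 1)^(3/16)


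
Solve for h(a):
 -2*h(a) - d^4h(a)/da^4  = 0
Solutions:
 h(a) = (C1*sin(2^(3/4)*a/2) + C2*cos(2^(3/4)*a/2))*exp(-2^(3/4)*a/2) + (C3*sin(2^(3/4)*a/2) + C4*cos(2^(3/4)*a/2))*exp(2^(3/4)*a/2)


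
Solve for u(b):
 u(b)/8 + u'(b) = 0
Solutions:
 u(b) = C1*exp(-b/8)


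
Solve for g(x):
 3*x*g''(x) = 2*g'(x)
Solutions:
 g(x) = C1 + C2*x^(5/3)


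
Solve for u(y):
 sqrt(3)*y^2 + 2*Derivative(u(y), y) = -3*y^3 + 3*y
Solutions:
 u(y) = C1 - 3*y^4/8 - sqrt(3)*y^3/6 + 3*y^2/4


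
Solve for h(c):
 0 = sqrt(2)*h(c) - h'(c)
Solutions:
 h(c) = C1*exp(sqrt(2)*c)


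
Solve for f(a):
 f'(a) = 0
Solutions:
 f(a) = C1


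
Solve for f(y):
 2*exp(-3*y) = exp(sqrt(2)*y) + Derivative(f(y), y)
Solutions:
 f(y) = C1 - sqrt(2)*exp(sqrt(2)*y)/2 - 2*exp(-3*y)/3


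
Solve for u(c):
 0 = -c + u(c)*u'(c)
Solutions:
 u(c) = -sqrt(C1 + c^2)
 u(c) = sqrt(C1 + c^2)


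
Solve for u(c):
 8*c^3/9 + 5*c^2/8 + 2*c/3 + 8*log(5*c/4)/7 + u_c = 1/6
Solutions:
 u(c) = C1 - 2*c^4/9 - 5*c^3/24 - c^2/3 - 8*c*log(c)/7 - 8*c*log(5)/7 + 55*c/42 + 16*c*log(2)/7


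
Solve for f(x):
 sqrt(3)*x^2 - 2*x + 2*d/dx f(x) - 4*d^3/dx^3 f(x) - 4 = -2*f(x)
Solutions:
 f(x) = C3*exp(x) - sqrt(3)*x^2/2 + x + sqrt(3)*x + (C1*sin(x/2) + C2*cos(x/2))*exp(-x/2) - sqrt(3) + 1


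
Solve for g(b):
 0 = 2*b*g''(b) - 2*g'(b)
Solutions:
 g(b) = C1 + C2*b^2


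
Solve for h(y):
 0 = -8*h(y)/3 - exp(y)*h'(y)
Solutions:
 h(y) = C1*exp(8*exp(-y)/3)


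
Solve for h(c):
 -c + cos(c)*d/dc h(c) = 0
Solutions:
 h(c) = C1 + Integral(c/cos(c), c)


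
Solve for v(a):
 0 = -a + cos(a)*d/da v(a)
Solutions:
 v(a) = C1 + Integral(a/cos(a), a)


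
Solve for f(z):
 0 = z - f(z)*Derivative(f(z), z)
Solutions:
 f(z) = -sqrt(C1 + z^2)
 f(z) = sqrt(C1 + z^2)


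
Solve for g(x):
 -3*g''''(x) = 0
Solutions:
 g(x) = C1 + C2*x + C3*x^2 + C4*x^3


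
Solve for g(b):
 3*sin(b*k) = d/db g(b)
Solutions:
 g(b) = C1 - 3*cos(b*k)/k


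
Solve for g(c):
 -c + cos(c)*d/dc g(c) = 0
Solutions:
 g(c) = C1 + Integral(c/cos(c), c)


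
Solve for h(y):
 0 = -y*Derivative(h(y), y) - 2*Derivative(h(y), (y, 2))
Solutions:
 h(y) = C1 + C2*erf(y/2)


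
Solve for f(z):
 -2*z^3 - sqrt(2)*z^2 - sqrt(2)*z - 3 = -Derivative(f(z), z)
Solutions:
 f(z) = C1 + z^4/2 + sqrt(2)*z^3/3 + sqrt(2)*z^2/2 + 3*z


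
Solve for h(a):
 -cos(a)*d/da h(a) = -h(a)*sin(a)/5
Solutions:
 h(a) = C1/cos(a)^(1/5)


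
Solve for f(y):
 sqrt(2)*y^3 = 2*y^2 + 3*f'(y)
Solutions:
 f(y) = C1 + sqrt(2)*y^4/12 - 2*y^3/9


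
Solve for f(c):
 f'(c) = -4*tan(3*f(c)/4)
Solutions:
 f(c) = -4*asin(C1*exp(-3*c))/3 + 4*pi/3
 f(c) = 4*asin(C1*exp(-3*c))/3


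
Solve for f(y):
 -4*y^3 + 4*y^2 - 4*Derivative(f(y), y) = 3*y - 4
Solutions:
 f(y) = C1 - y^4/4 + y^3/3 - 3*y^2/8 + y


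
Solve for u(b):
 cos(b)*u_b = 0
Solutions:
 u(b) = C1


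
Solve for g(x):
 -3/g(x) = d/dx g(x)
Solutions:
 g(x) = -sqrt(C1 - 6*x)
 g(x) = sqrt(C1 - 6*x)


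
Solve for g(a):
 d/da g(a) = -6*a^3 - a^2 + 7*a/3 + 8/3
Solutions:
 g(a) = C1 - 3*a^4/2 - a^3/3 + 7*a^2/6 + 8*a/3


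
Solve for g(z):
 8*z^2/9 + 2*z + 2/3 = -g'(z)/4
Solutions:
 g(z) = C1 - 32*z^3/27 - 4*z^2 - 8*z/3


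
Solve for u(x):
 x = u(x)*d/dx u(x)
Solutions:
 u(x) = -sqrt(C1 + x^2)
 u(x) = sqrt(C1 + x^2)


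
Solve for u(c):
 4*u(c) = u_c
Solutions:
 u(c) = C1*exp(4*c)


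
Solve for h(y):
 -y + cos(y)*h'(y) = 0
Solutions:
 h(y) = C1 + Integral(y/cos(y), y)


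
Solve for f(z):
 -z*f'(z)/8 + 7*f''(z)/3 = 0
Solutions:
 f(z) = C1 + C2*erfi(sqrt(21)*z/28)


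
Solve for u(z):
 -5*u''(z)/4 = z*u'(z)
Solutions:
 u(z) = C1 + C2*erf(sqrt(10)*z/5)


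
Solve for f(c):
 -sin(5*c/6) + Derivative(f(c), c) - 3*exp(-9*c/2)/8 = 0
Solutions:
 f(c) = C1 - 6*cos(5*c/6)/5 - exp(-9*c/2)/12


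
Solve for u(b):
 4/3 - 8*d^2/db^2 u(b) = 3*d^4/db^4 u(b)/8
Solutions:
 u(b) = C1 + C2*b + C3*sin(8*sqrt(3)*b/3) + C4*cos(8*sqrt(3)*b/3) + b^2/12


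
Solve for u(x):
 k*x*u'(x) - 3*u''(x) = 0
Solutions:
 u(x) = Piecewise((-sqrt(6)*sqrt(pi)*C1*erf(sqrt(6)*x*sqrt(-k)/6)/(2*sqrt(-k)) - C2, (k > 0) | (k < 0)), (-C1*x - C2, True))


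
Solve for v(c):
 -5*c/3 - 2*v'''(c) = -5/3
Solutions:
 v(c) = C1 + C2*c + C3*c^2 - 5*c^4/144 + 5*c^3/36


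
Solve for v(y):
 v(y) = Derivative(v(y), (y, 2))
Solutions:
 v(y) = C1*exp(-y) + C2*exp(y)


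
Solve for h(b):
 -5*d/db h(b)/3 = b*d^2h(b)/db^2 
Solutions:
 h(b) = C1 + C2/b^(2/3)


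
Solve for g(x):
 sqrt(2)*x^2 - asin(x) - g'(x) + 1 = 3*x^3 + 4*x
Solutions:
 g(x) = C1 - 3*x^4/4 + sqrt(2)*x^3/3 - 2*x^2 - x*asin(x) + x - sqrt(1 - x^2)


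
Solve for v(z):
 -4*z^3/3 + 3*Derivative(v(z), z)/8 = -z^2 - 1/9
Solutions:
 v(z) = C1 + 8*z^4/9 - 8*z^3/9 - 8*z/27


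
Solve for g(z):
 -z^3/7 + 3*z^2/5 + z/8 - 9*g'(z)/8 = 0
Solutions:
 g(z) = C1 - 2*z^4/63 + 8*z^3/45 + z^2/18


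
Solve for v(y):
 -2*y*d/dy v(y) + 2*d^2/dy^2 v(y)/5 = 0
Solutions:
 v(y) = C1 + C2*erfi(sqrt(10)*y/2)


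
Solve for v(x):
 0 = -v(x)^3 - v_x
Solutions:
 v(x) = -sqrt(2)*sqrt(-1/(C1 - x))/2
 v(x) = sqrt(2)*sqrt(-1/(C1 - x))/2


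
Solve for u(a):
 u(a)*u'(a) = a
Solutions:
 u(a) = -sqrt(C1 + a^2)
 u(a) = sqrt(C1 + a^2)


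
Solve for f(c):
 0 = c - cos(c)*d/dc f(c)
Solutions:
 f(c) = C1 + Integral(c/cos(c), c)


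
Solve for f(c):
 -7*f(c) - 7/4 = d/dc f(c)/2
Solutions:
 f(c) = C1*exp(-14*c) - 1/4


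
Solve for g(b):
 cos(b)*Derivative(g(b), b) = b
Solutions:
 g(b) = C1 + Integral(b/cos(b), b)


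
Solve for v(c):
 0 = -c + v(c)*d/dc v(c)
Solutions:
 v(c) = -sqrt(C1 + c^2)
 v(c) = sqrt(C1 + c^2)


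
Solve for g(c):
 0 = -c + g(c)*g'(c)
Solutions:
 g(c) = -sqrt(C1 + c^2)
 g(c) = sqrt(C1 + c^2)


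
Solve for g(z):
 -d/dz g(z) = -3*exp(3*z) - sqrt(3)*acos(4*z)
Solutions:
 g(z) = C1 + sqrt(3)*(z*acos(4*z) - sqrt(1 - 16*z^2)/4) + exp(3*z)


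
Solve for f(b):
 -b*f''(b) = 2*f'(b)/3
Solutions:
 f(b) = C1 + C2*b^(1/3)


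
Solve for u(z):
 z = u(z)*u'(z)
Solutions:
 u(z) = -sqrt(C1 + z^2)
 u(z) = sqrt(C1 + z^2)


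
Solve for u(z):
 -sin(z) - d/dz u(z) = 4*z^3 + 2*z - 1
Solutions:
 u(z) = C1 - z^4 - z^2 + z + cos(z)


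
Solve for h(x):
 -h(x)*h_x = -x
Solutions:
 h(x) = -sqrt(C1 + x^2)
 h(x) = sqrt(C1 + x^2)


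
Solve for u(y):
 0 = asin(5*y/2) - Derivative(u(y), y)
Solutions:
 u(y) = C1 + y*asin(5*y/2) + sqrt(4 - 25*y^2)/5


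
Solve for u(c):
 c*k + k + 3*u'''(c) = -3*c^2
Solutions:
 u(c) = C1 + C2*c + C3*c^2 - c^5/60 - c^4*k/72 - c^3*k/18


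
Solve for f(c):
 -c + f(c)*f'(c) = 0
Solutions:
 f(c) = -sqrt(C1 + c^2)
 f(c) = sqrt(C1 + c^2)


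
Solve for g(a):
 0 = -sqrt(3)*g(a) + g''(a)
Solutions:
 g(a) = C1*exp(-3^(1/4)*a) + C2*exp(3^(1/4)*a)


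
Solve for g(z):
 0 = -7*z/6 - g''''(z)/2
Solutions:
 g(z) = C1 + C2*z + C3*z^2 + C4*z^3 - 7*z^5/360


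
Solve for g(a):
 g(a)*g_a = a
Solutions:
 g(a) = -sqrt(C1 + a^2)
 g(a) = sqrt(C1 + a^2)


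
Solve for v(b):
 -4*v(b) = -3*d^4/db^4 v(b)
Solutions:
 v(b) = C1*exp(-sqrt(2)*3^(3/4)*b/3) + C2*exp(sqrt(2)*3^(3/4)*b/3) + C3*sin(sqrt(2)*3^(3/4)*b/3) + C4*cos(sqrt(2)*3^(3/4)*b/3)


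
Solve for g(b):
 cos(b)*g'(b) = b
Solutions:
 g(b) = C1 + Integral(b/cos(b), b)


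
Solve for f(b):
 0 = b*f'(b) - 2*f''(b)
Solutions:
 f(b) = C1 + C2*erfi(b/2)


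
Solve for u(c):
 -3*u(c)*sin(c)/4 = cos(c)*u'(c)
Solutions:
 u(c) = C1*cos(c)^(3/4)


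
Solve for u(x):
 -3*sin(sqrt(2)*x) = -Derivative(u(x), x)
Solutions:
 u(x) = C1 - 3*sqrt(2)*cos(sqrt(2)*x)/2


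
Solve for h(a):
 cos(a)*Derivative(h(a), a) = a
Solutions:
 h(a) = C1 + Integral(a/cos(a), a)


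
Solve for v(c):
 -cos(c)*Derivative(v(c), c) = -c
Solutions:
 v(c) = C1 + Integral(c/cos(c), c)


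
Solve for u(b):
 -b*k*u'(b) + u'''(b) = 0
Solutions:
 u(b) = C1 + Integral(C2*airyai(b*k^(1/3)) + C3*airybi(b*k^(1/3)), b)


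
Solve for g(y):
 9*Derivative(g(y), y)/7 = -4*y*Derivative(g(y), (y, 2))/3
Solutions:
 g(y) = C1 + C2*y^(1/28)


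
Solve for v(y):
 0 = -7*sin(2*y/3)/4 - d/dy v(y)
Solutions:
 v(y) = C1 + 21*cos(2*y/3)/8


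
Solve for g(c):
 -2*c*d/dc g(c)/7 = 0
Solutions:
 g(c) = C1


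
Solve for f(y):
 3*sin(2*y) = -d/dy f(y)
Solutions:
 f(y) = C1 + 3*cos(2*y)/2


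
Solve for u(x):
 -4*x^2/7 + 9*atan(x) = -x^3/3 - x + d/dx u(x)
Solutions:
 u(x) = C1 + x^4/12 - 4*x^3/21 + x^2/2 + 9*x*atan(x) - 9*log(x^2 + 1)/2


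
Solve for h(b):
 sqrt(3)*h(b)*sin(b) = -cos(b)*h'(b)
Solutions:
 h(b) = C1*cos(b)^(sqrt(3))


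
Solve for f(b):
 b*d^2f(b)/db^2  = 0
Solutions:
 f(b) = C1 + C2*b


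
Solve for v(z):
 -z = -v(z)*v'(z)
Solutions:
 v(z) = -sqrt(C1 + z^2)
 v(z) = sqrt(C1 + z^2)


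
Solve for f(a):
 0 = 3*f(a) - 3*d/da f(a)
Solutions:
 f(a) = C1*exp(a)


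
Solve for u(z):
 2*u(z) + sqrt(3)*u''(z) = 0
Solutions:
 u(z) = C1*sin(sqrt(2)*3^(3/4)*z/3) + C2*cos(sqrt(2)*3^(3/4)*z/3)


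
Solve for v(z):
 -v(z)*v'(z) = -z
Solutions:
 v(z) = -sqrt(C1 + z^2)
 v(z) = sqrt(C1 + z^2)


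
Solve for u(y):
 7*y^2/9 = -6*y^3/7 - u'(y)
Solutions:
 u(y) = C1 - 3*y^4/14 - 7*y^3/27


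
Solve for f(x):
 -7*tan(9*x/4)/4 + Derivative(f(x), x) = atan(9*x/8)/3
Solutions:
 f(x) = C1 + x*atan(9*x/8)/3 - 4*log(81*x^2 + 64)/27 - 7*log(cos(9*x/4))/9


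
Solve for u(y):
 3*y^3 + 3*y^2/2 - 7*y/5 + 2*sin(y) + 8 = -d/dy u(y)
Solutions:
 u(y) = C1 - 3*y^4/4 - y^3/2 + 7*y^2/10 - 8*y + 2*cos(y)


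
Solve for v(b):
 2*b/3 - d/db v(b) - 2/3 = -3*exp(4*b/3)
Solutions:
 v(b) = C1 + b^2/3 - 2*b/3 + 9*exp(4*b/3)/4


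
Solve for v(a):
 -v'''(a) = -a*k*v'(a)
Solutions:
 v(a) = C1 + Integral(C2*airyai(a*k^(1/3)) + C3*airybi(a*k^(1/3)), a)


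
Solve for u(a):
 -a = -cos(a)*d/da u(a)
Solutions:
 u(a) = C1 + Integral(a/cos(a), a)


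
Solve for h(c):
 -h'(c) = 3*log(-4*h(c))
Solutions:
 Integral(1/(log(-_y) + 2*log(2)), (_y, h(c)))/3 = C1 - c


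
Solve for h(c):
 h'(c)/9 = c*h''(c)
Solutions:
 h(c) = C1 + C2*c^(10/9)


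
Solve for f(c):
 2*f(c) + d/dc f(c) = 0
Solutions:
 f(c) = C1*exp(-2*c)


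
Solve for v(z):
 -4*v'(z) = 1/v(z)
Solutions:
 v(z) = -sqrt(C1 - 2*z)/2
 v(z) = sqrt(C1 - 2*z)/2


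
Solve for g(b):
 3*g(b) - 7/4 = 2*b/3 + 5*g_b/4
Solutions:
 g(b) = C1*exp(12*b/5) + 2*b/9 + 73/108


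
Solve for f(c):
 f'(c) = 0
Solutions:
 f(c) = C1


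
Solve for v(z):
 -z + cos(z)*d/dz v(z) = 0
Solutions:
 v(z) = C1 + Integral(z/cos(z), z)


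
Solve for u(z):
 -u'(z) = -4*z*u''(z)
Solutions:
 u(z) = C1 + C2*z^(5/4)


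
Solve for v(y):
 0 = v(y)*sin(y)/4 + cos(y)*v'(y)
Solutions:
 v(y) = C1*cos(y)^(1/4)


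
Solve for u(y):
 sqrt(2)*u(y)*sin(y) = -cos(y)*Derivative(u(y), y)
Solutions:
 u(y) = C1*cos(y)^(sqrt(2))


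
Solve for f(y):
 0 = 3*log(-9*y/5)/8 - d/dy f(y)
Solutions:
 f(y) = C1 + 3*y*log(-y)/8 + 3*y*(-log(5) - 1 + 2*log(3))/8


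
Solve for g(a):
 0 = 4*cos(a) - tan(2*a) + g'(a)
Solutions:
 g(a) = C1 - log(cos(2*a))/2 - 4*sin(a)


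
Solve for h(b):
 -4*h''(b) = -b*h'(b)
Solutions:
 h(b) = C1 + C2*erfi(sqrt(2)*b/4)


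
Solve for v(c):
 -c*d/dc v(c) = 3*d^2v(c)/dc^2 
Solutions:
 v(c) = C1 + C2*erf(sqrt(6)*c/6)


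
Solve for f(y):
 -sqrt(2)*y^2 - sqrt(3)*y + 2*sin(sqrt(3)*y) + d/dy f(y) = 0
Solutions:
 f(y) = C1 + sqrt(2)*y^3/3 + sqrt(3)*y^2/2 + 2*sqrt(3)*cos(sqrt(3)*y)/3


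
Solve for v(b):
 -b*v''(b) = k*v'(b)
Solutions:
 v(b) = C1 + b^(1 - re(k))*(C2*sin(log(b)*Abs(im(k))) + C3*cos(log(b)*im(k)))


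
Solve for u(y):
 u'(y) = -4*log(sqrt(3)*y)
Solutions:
 u(y) = C1 - 4*y*log(y) - y*log(9) + 4*y


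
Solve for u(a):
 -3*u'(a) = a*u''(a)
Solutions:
 u(a) = C1 + C2/a^2


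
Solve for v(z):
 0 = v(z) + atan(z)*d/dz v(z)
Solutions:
 v(z) = C1*exp(-Integral(1/atan(z), z))


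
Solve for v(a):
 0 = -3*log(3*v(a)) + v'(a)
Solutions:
 -Integral(1/(log(_y) + log(3)), (_y, v(a)))/3 = C1 - a


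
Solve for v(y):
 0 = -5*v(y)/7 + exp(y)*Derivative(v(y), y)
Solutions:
 v(y) = C1*exp(-5*exp(-y)/7)


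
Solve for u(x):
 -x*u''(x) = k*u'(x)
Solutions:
 u(x) = C1 + x^(1 - re(k))*(C2*sin(log(x)*Abs(im(k))) + C3*cos(log(x)*im(k)))


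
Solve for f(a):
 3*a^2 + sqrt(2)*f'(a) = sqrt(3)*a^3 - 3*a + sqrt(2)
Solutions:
 f(a) = C1 + sqrt(6)*a^4/8 - sqrt(2)*a^3/2 - 3*sqrt(2)*a^2/4 + a


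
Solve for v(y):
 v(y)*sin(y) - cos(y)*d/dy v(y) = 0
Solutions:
 v(y) = C1/cos(y)


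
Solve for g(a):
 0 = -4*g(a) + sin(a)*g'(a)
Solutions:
 g(a) = C1*(cos(a)^2 - 2*cos(a) + 1)/(cos(a)^2 + 2*cos(a) + 1)


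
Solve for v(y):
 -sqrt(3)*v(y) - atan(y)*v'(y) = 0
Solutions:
 v(y) = C1*exp(-sqrt(3)*Integral(1/atan(y), y))


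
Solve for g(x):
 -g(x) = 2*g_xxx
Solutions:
 g(x) = C3*exp(-2^(2/3)*x/2) + (C1*sin(2^(2/3)*sqrt(3)*x/4) + C2*cos(2^(2/3)*sqrt(3)*x/4))*exp(2^(2/3)*x/4)


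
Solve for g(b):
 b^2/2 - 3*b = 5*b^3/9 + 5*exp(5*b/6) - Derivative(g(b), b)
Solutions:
 g(b) = C1 + 5*b^4/36 - b^3/6 + 3*b^2/2 + 6*exp(5*b/6)


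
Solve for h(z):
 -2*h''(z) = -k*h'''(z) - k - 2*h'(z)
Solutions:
 h(z) = C1 + C2*exp(z*(1 - sqrt(1 - 2*k))/k) + C3*exp(z*(sqrt(1 - 2*k) + 1)/k) - k*z/2


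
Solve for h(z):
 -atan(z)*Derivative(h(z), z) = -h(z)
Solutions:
 h(z) = C1*exp(Integral(1/atan(z), z))


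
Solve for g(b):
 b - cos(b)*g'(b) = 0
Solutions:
 g(b) = C1 + Integral(b/cos(b), b)


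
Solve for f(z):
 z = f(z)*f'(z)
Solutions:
 f(z) = -sqrt(C1 + z^2)
 f(z) = sqrt(C1 + z^2)


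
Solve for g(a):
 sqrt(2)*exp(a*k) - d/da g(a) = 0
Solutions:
 g(a) = C1 + sqrt(2)*exp(a*k)/k


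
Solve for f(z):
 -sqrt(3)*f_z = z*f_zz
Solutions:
 f(z) = C1 + C2*z^(1 - sqrt(3))


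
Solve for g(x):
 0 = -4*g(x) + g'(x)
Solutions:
 g(x) = C1*exp(4*x)


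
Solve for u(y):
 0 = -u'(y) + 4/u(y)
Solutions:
 u(y) = -sqrt(C1 + 8*y)
 u(y) = sqrt(C1 + 8*y)


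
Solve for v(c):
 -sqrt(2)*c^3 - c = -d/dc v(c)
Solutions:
 v(c) = C1 + sqrt(2)*c^4/4 + c^2/2


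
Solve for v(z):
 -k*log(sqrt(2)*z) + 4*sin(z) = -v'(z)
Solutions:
 v(z) = C1 + k*z*(log(z) - 1) + k*z*log(2)/2 + 4*cos(z)


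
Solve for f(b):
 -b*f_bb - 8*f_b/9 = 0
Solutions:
 f(b) = C1 + C2*b^(1/9)


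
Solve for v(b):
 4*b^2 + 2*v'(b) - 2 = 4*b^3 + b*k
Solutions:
 v(b) = C1 + b^4/2 - 2*b^3/3 + b^2*k/4 + b


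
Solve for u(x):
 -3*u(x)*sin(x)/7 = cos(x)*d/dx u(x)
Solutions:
 u(x) = C1*cos(x)^(3/7)


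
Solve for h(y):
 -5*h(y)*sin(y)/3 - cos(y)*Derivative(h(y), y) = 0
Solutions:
 h(y) = C1*cos(y)^(5/3)


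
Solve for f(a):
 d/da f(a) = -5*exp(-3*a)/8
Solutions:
 f(a) = C1 + 5*exp(-3*a)/24


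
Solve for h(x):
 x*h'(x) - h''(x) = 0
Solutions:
 h(x) = C1 + C2*erfi(sqrt(2)*x/2)


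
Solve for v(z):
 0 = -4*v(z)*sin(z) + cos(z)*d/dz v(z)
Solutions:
 v(z) = C1/cos(z)^4


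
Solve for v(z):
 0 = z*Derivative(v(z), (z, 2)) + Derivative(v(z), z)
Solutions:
 v(z) = C1 + C2*log(z)


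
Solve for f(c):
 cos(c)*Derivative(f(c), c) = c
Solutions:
 f(c) = C1 + Integral(c/cos(c), c)


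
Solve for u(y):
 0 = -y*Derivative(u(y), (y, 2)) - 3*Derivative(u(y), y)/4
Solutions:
 u(y) = C1 + C2*y^(1/4)


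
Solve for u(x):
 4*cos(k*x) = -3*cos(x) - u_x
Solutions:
 u(x) = C1 - 3*sin(x) - 4*sin(k*x)/k


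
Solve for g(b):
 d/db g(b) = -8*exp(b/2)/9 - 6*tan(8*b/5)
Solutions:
 g(b) = C1 - 16*exp(b/2)/9 + 15*log(cos(8*b/5))/4


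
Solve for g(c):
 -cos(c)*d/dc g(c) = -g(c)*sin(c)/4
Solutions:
 g(c) = C1/cos(c)^(1/4)


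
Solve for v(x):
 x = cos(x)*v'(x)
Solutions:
 v(x) = C1 + Integral(x/cos(x), x)


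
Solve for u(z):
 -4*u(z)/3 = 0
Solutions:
 u(z) = 0


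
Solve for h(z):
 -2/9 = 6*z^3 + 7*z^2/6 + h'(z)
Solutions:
 h(z) = C1 - 3*z^4/2 - 7*z^3/18 - 2*z/9


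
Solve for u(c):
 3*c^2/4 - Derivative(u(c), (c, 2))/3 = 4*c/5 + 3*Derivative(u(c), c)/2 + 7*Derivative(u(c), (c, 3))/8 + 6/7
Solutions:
 u(c) = C1 + c^3/6 - 17*c^2/45 - 11191*c/11340 + (C2*sin(2*sqrt(185)*c/21) + C3*cos(2*sqrt(185)*c/21))*exp(-4*c/21)


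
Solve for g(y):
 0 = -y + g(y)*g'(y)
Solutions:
 g(y) = -sqrt(C1 + y^2)
 g(y) = sqrt(C1 + y^2)


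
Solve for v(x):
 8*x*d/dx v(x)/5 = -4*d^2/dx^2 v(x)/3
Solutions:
 v(x) = C1 + C2*erf(sqrt(15)*x/5)


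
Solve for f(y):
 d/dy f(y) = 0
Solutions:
 f(y) = C1


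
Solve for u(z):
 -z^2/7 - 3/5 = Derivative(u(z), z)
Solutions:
 u(z) = C1 - z^3/21 - 3*z/5


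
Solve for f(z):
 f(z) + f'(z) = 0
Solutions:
 f(z) = C1*exp(-z)


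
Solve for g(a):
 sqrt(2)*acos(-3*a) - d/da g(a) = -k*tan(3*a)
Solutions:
 g(a) = C1 - k*log(cos(3*a))/3 + sqrt(2)*(a*acos(-3*a) + sqrt(1 - 9*a^2)/3)


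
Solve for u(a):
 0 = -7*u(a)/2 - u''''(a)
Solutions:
 u(a) = (C1*sin(14^(1/4)*a/2) + C2*cos(14^(1/4)*a/2))*exp(-14^(1/4)*a/2) + (C3*sin(14^(1/4)*a/2) + C4*cos(14^(1/4)*a/2))*exp(14^(1/4)*a/2)


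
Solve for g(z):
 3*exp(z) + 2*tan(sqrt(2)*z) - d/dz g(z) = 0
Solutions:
 g(z) = C1 + 3*exp(z) - sqrt(2)*log(cos(sqrt(2)*z))


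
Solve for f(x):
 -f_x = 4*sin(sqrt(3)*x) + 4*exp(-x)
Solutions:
 f(x) = C1 + 4*sqrt(3)*cos(sqrt(3)*x)/3 + 4*exp(-x)


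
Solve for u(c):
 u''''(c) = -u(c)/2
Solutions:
 u(c) = (C1*sin(2^(1/4)*c/2) + C2*cos(2^(1/4)*c/2))*exp(-2^(1/4)*c/2) + (C3*sin(2^(1/4)*c/2) + C4*cos(2^(1/4)*c/2))*exp(2^(1/4)*c/2)


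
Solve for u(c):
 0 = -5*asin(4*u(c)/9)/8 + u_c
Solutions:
 Integral(1/asin(4*_y/9), (_y, u(c))) = C1 + 5*c/8


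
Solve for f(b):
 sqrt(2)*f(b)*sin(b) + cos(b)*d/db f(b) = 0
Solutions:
 f(b) = C1*cos(b)^(sqrt(2))


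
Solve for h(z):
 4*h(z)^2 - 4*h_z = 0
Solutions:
 h(z) = -1/(C1 + z)


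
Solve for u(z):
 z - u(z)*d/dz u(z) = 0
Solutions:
 u(z) = -sqrt(C1 + z^2)
 u(z) = sqrt(C1 + z^2)


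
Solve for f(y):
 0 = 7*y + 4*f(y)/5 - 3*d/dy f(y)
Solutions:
 f(y) = C1*exp(4*y/15) - 35*y/4 - 525/16


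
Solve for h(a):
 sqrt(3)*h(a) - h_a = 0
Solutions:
 h(a) = C1*exp(sqrt(3)*a)


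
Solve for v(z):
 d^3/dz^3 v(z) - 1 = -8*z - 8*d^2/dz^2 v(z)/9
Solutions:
 v(z) = C1 + C2*z + C3*exp(-8*z/9) - 3*z^3/2 + 45*z^2/8


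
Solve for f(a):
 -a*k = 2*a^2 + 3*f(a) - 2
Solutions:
 f(a) = -2*a^2/3 - a*k/3 + 2/3


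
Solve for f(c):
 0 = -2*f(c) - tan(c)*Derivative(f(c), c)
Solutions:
 f(c) = C1/sin(c)^2


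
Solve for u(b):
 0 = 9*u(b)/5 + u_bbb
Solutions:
 u(b) = C3*exp(-15^(2/3)*b/5) + (C1*sin(3*3^(1/6)*5^(2/3)*b/10) + C2*cos(3*3^(1/6)*5^(2/3)*b/10))*exp(15^(2/3)*b/10)


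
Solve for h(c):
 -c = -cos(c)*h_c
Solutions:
 h(c) = C1 + Integral(c/cos(c), c)


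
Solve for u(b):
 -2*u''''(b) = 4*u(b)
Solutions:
 u(b) = (C1*sin(2^(3/4)*b/2) + C2*cos(2^(3/4)*b/2))*exp(-2^(3/4)*b/2) + (C3*sin(2^(3/4)*b/2) + C4*cos(2^(3/4)*b/2))*exp(2^(3/4)*b/2)


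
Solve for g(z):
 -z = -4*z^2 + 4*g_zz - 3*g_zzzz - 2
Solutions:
 g(z) = C1 + C2*z + C3*exp(-2*sqrt(3)*z/3) + C4*exp(2*sqrt(3)*z/3) + z^4/12 - z^3/24 + z^2


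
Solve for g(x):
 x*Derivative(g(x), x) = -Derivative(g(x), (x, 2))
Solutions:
 g(x) = C1 + C2*erf(sqrt(2)*x/2)


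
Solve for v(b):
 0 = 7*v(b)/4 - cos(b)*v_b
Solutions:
 v(b) = C1*(sin(b) + 1)^(7/8)/(sin(b) - 1)^(7/8)


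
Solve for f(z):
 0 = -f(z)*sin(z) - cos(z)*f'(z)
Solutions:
 f(z) = C1*cos(z)


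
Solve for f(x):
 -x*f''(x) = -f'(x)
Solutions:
 f(x) = C1 + C2*x^2


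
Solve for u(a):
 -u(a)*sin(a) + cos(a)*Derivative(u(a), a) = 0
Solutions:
 u(a) = C1/cos(a)


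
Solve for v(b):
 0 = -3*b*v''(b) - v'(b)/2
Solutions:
 v(b) = C1 + C2*b^(5/6)


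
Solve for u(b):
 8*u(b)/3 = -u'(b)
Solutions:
 u(b) = C1*exp(-8*b/3)


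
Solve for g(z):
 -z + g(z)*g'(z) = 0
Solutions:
 g(z) = -sqrt(C1 + z^2)
 g(z) = sqrt(C1 + z^2)


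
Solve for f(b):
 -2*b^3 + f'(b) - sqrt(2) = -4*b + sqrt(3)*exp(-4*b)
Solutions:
 f(b) = C1 + b^4/2 - 2*b^2 + sqrt(2)*b - sqrt(3)*exp(-4*b)/4


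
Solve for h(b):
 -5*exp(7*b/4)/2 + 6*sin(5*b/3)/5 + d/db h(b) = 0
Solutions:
 h(b) = C1 + 10*exp(7*b/4)/7 + 18*cos(5*b/3)/25


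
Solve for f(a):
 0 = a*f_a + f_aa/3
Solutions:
 f(a) = C1 + C2*erf(sqrt(6)*a/2)


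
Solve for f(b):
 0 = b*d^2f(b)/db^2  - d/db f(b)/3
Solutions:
 f(b) = C1 + C2*b^(4/3)


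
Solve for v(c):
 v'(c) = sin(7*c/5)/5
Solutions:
 v(c) = C1 - cos(7*c/5)/7


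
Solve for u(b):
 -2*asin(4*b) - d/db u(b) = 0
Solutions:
 u(b) = C1 - 2*b*asin(4*b) - sqrt(1 - 16*b^2)/2


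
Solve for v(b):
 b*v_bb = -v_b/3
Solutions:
 v(b) = C1 + C2*b^(2/3)


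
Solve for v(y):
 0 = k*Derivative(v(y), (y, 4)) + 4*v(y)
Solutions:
 v(y) = C1*exp(-sqrt(2)*y*(-1/k)^(1/4)) + C2*exp(sqrt(2)*y*(-1/k)^(1/4)) + C3*exp(-sqrt(2)*I*y*(-1/k)^(1/4)) + C4*exp(sqrt(2)*I*y*(-1/k)^(1/4))


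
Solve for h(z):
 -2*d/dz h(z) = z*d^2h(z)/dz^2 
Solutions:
 h(z) = C1 + C2/z


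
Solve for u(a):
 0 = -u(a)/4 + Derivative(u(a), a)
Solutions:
 u(a) = C1*exp(a/4)


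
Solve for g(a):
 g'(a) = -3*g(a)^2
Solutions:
 g(a) = 1/(C1 + 3*a)


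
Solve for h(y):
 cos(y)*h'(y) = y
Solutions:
 h(y) = C1 + Integral(y/cos(y), y)


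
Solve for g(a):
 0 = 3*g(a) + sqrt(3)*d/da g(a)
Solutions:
 g(a) = C1*exp(-sqrt(3)*a)


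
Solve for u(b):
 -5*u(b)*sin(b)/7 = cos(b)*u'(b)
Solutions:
 u(b) = C1*cos(b)^(5/7)


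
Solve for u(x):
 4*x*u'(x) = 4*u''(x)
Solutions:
 u(x) = C1 + C2*erfi(sqrt(2)*x/2)


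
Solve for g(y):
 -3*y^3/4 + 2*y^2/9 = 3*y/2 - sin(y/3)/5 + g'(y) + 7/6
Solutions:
 g(y) = C1 - 3*y^4/16 + 2*y^3/27 - 3*y^2/4 - 7*y/6 - 3*cos(y/3)/5


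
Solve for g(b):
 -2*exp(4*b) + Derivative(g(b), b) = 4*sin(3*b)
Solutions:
 g(b) = C1 + exp(4*b)/2 - 4*cos(3*b)/3


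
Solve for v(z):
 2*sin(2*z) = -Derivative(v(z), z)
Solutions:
 v(z) = C1 + cos(2*z)


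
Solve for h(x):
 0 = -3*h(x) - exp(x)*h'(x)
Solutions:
 h(x) = C1*exp(3*exp(-x))


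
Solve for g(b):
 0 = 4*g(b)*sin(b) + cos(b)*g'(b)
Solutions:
 g(b) = C1*cos(b)^4


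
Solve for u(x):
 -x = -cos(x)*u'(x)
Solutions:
 u(x) = C1 + Integral(x/cos(x), x)


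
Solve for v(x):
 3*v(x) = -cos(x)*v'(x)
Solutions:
 v(x) = C1*(sin(x) - 1)^(3/2)/(sin(x) + 1)^(3/2)


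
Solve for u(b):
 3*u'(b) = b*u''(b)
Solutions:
 u(b) = C1 + C2*b^4


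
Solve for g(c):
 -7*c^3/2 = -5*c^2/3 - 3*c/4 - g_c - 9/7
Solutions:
 g(c) = C1 + 7*c^4/8 - 5*c^3/9 - 3*c^2/8 - 9*c/7


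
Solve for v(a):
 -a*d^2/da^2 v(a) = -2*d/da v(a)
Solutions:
 v(a) = C1 + C2*a^3


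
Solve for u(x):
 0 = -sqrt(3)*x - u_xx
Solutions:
 u(x) = C1 + C2*x - sqrt(3)*x^3/6


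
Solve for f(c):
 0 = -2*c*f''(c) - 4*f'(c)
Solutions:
 f(c) = C1 + C2/c


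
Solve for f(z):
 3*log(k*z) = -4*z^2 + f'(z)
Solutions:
 f(z) = C1 + 4*z^3/3 + 3*z*log(k*z) - 3*z


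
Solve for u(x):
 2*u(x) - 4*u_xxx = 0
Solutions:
 u(x) = C3*exp(2^(2/3)*x/2) + (C1*sin(2^(2/3)*sqrt(3)*x/4) + C2*cos(2^(2/3)*sqrt(3)*x/4))*exp(-2^(2/3)*x/4)


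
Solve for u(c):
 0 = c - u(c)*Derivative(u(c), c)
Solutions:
 u(c) = -sqrt(C1 + c^2)
 u(c) = sqrt(C1 + c^2)


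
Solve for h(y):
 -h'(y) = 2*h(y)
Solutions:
 h(y) = C1*exp(-2*y)


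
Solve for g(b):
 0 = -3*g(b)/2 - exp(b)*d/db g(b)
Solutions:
 g(b) = C1*exp(3*exp(-b)/2)


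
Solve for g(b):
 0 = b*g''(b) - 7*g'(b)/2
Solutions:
 g(b) = C1 + C2*b^(9/2)


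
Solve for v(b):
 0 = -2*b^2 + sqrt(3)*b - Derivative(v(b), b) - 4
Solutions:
 v(b) = C1 - 2*b^3/3 + sqrt(3)*b^2/2 - 4*b


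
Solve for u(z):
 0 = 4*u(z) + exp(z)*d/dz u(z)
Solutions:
 u(z) = C1*exp(4*exp(-z))


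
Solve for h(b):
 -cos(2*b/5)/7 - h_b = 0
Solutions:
 h(b) = C1 - 5*sin(2*b/5)/14


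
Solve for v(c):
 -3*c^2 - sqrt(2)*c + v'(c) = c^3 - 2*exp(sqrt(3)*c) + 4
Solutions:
 v(c) = C1 + c^4/4 + c^3 + sqrt(2)*c^2/2 + 4*c - 2*sqrt(3)*exp(sqrt(3)*c)/3


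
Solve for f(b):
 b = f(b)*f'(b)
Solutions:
 f(b) = -sqrt(C1 + b^2)
 f(b) = sqrt(C1 + b^2)


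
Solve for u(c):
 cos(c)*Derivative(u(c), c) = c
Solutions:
 u(c) = C1 + Integral(c/cos(c), c)


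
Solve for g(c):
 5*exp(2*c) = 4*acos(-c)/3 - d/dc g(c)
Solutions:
 g(c) = C1 + 4*c*acos(-c)/3 + 4*sqrt(1 - c^2)/3 - 5*exp(2*c)/2


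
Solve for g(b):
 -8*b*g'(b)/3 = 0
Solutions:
 g(b) = C1


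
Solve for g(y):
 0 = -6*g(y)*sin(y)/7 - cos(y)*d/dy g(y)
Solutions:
 g(y) = C1*cos(y)^(6/7)


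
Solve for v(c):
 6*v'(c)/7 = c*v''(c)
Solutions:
 v(c) = C1 + C2*c^(13/7)


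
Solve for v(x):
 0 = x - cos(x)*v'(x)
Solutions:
 v(x) = C1 + Integral(x/cos(x), x)


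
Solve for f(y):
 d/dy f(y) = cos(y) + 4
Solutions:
 f(y) = C1 + 4*y + sin(y)


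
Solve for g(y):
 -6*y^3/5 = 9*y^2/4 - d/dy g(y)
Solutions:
 g(y) = C1 + 3*y^4/10 + 3*y^3/4


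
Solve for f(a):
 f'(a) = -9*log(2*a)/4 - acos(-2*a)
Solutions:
 f(a) = C1 - 9*a*log(a)/4 - a*acos(-2*a) - 9*a*log(2)/4 + 9*a/4 - sqrt(1 - 4*a^2)/2


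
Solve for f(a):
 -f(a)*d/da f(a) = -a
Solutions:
 f(a) = -sqrt(C1 + a^2)
 f(a) = sqrt(C1 + a^2)


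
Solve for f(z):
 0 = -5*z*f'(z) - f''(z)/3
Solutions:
 f(z) = C1 + C2*erf(sqrt(30)*z/2)


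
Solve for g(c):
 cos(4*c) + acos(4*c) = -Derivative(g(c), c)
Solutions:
 g(c) = C1 - c*acos(4*c) + sqrt(1 - 16*c^2)/4 - sin(4*c)/4


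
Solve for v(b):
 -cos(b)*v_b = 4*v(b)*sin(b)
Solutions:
 v(b) = C1*cos(b)^4


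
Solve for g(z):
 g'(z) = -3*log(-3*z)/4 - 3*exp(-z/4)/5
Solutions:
 g(z) = C1 - 3*z*log(-z)/4 + 3*z*(1 - log(3))/4 + 12*exp(-z/4)/5


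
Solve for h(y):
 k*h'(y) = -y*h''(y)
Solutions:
 h(y) = C1 + y^(1 - re(k))*(C2*sin(log(y)*Abs(im(k))) + C3*cos(log(y)*im(k)))


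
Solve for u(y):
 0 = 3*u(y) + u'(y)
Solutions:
 u(y) = C1*exp(-3*y)


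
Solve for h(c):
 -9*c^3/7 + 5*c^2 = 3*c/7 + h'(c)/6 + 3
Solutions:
 h(c) = C1 - 27*c^4/14 + 10*c^3 - 9*c^2/7 - 18*c


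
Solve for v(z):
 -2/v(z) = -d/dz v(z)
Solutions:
 v(z) = -sqrt(C1 + 4*z)
 v(z) = sqrt(C1 + 4*z)


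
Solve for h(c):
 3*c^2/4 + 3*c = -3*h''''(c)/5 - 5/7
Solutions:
 h(c) = C1 + C2*c + C3*c^2 + C4*c^3 - c^6/288 - c^5/24 - 25*c^4/504


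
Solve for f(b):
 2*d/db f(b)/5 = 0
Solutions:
 f(b) = C1


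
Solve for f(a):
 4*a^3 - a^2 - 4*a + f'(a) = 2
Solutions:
 f(a) = C1 - a^4 + a^3/3 + 2*a^2 + 2*a


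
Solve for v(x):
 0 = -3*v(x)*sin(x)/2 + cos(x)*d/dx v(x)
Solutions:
 v(x) = C1/cos(x)^(3/2)


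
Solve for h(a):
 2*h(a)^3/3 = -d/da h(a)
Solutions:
 h(a) = -sqrt(6)*sqrt(-1/(C1 - 2*a))/2
 h(a) = sqrt(6)*sqrt(-1/(C1 - 2*a))/2


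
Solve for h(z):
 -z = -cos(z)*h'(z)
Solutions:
 h(z) = C1 + Integral(z/cos(z), z)


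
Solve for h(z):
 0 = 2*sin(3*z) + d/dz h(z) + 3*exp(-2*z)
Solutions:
 h(z) = C1 + 2*cos(3*z)/3 + 3*exp(-2*z)/2


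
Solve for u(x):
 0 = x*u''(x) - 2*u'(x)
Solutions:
 u(x) = C1 + C2*x^3


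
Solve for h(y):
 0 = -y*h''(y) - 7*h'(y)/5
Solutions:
 h(y) = C1 + C2/y^(2/5)


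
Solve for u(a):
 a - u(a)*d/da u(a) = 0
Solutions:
 u(a) = -sqrt(C1 + a^2)
 u(a) = sqrt(C1 + a^2)


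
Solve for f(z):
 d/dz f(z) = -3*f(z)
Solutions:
 f(z) = C1*exp(-3*z)


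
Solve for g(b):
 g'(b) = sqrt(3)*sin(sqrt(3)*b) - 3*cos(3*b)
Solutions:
 g(b) = C1 - sin(3*b) - cos(sqrt(3)*b)


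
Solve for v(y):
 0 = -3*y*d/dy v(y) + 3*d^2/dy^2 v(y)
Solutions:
 v(y) = C1 + C2*erfi(sqrt(2)*y/2)


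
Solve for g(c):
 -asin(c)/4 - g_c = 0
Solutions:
 g(c) = C1 - c*asin(c)/4 - sqrt(1 - c^2)/4


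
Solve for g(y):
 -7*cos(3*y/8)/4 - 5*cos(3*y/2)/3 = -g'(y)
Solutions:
 g(y) = C1 + 14*sin(3*y/8)/3 + 10*sin(3*y/2)/9


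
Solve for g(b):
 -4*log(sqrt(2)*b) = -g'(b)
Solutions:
 g(b) = C1 + 4*b*log(b) - 4*b + b*log(4)


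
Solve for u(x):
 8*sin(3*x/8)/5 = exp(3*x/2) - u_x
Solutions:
 u(x) = C1 + 2*exp(3*x/2)/3 + 64*cos(3*x/8)/15


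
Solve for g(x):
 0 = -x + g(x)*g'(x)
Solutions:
 g(x) = -sqrt(C1 + x^2)
 g(x) = sqrt(C1 + x^2)


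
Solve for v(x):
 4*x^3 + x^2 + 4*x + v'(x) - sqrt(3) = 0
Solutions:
 v(x) = C1 - x^4 - x^3/3 - 2*x^2 + sqrt(3)*x


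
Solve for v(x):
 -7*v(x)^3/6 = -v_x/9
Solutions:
 v(x) = -sqrt(-1/(C1 + 21*x))
 v(x) = sqrt(-1/(C1 + 21*x))


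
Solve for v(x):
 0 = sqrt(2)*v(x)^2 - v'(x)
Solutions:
 v(x) = -1/(C1 + sqrt(2)*x)


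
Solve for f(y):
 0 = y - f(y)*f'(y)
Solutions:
 f(y) = -sqrt(C1 + y^2)
 f(y) = sqrt(C1 + y^2)


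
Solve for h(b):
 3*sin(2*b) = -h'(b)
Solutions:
 h(b) = C1 + 3*cos(2*b)/2


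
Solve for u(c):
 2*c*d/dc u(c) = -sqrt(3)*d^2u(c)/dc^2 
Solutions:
 u(c) = C1 + C2*erf(3^(3/4)*c/3)


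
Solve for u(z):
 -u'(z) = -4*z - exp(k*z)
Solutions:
 u(z) = C1 + 2*z^2 + exp(k*z)/k


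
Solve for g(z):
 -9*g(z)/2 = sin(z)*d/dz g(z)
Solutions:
 g(z) = C1*(cos(z) + 1)^(1/4)*(cos(z)^2 + 2*cos(z) + 1)/((cos(z) - 1)^(1/4)*(cos(z)^2 - 2*cos(z) + 1))


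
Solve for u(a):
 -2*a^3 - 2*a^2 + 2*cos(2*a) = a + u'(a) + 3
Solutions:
 u(a) = C1 - a^4/2 - 2*a^3/3 - a^2/2 - 3*a + sin(2*a)


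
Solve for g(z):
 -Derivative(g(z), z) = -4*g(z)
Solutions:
 g(z) = C1*exp(4*z)


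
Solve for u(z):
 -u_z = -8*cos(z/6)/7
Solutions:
 u(z) = C1 + 48*sin(z/6)/7


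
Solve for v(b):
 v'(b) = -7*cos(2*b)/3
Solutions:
 v(b) = C1 - 7*sin(2*b)/6


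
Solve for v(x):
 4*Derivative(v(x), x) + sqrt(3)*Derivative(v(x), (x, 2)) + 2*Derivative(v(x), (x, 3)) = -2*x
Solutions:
 v(x) = C1 - x^2/4 + sqrt(3)*x/8 + (C2*sin(sqrt(29)*x/4) + C3*cos(sqrt(29)*x/4))*exp(-sqrt(3)*x/4)


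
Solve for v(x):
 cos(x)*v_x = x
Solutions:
 v(x) = C1 + Integral(x/cos(x), x)


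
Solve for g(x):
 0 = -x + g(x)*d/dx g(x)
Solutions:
 g(x) = -sqrt(C1 + x^2)
 g(x) = sqrt(C1 + x^2)


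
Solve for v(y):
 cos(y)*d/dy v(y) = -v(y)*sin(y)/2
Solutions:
 v(y) = C1*sqrt(cos(y))


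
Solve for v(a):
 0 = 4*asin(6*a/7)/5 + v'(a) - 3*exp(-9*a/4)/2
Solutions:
 v(a) = C1 - 4*a*asin(6*a/7)/5 - 2*sqrt(49 - 36*a^2)/15 - 2*exp(-9*a/4)/3


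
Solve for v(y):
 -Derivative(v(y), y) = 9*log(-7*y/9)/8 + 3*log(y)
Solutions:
 v(y) = C1 - 33*y*log(y)/8 + 3*y*(-3*log(7) + 6*log(3) + 11 - 3*I*pi)/8


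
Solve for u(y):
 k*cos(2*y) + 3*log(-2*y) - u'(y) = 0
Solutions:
 u(y) = C1 + k*sin(2*y)/2 + 3*y*log(-y) - 3*y + 3*y*log(2)


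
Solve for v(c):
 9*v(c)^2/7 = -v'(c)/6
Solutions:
 v(c) = 7/(C1 + 54*c)


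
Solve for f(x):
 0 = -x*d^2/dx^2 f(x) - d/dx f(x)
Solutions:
 f(x) = C1 + C2*log(x)


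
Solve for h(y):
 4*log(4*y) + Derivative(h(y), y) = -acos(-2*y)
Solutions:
 h(y) = C1 - 4*y*log(y) - y*acos(-2*y) - 8*y*log(2) + 4*y - sqrt(1 - 4*y^2)/2


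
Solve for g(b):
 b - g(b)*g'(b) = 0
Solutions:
 g(b) = -sqrt(C1 + b^2)
 g(b) = sqrt(C1 + b^2)


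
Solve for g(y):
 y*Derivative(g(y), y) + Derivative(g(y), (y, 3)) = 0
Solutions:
 g(y) = C1 + Integral(C2*airyai(-y) + C3*airybi(-y), y)


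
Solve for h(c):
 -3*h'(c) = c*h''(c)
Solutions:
 h(c) = C1 + C2/c^2


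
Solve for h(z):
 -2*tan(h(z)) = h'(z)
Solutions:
 h(z) = pi - asin(C1*exp(-2*z))
 h(z) = asin(C1*exp(-2*z))


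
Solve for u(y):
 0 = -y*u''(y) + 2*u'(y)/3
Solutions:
 u(y) = C1 + C2*y^(5/3)


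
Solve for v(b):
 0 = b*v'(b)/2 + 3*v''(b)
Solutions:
 v(b) = C1 + C2*erf(sqrt(3)*b/6)


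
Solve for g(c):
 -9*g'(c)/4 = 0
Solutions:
 g(c) = C1


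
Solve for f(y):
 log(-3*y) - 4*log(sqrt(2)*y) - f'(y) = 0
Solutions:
 f(y) = C1 - 3*y*log(y) + y*(-2*log(2) + log(3) + 3 + I*pi)


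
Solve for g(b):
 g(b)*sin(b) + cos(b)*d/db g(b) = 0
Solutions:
 g(b) = C1*cos(b)


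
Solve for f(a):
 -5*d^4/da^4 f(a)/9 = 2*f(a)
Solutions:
 f(a) = (C1*sin(10^(3/4)*sqrt(3)*a/10) + C2*cos(10^(3/4)*sqrt(3)*a/10))*exp(-10^(3/4)*sqrt(3)*a/10) + (C3*sin(10^(3/4)*sqrt(3)*a/10) + C4*cos(10^(3/4)*sqrt(3)*a/10))*exp(10^(3/4)*sqrt(3)*a/10)


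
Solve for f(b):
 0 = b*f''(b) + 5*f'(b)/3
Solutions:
 f(b) = C1 + C2/b^(2/3)


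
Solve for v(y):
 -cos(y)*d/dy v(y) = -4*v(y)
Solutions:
 v(y) = C1*(sin(y)^2 + 2*sin(y) + 1)/(sin(y)^2 - 2*sin(y) + 1)


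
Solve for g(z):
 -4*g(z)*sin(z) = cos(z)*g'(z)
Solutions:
 g(z) = C1*cos(z)^4


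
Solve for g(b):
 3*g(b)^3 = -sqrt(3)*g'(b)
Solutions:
 g(b) = -sqrt(2)*sqrt(-1/(C1 - sqrt(3)*b))/2
 g(b) = sqrt(2)*sqrt(-1/(C1 - sqrt(3)*b))/2


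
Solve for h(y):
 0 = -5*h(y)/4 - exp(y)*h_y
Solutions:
 h(y) = C1*exp(5*exp(-y)/4)


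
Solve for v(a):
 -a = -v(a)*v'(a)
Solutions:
 v(a) = -sqrt(C1 + a^2)
 v(a) = sqrt(C1 + a^2)


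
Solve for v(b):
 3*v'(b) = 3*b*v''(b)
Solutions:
 v(b) = C1 + C2*b^2


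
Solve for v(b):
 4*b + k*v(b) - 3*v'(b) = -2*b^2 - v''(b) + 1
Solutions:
 v(b) = C1*exp(b*(3 - sqrt(9 - 4*k))/2) + C2*exp(b*(sqrt(9 - 4*k) + 3)/2) - 2*b^2/k - 4*b/k - 12*b/k^2 + 1/k - 8/k^2 - 36/k^3


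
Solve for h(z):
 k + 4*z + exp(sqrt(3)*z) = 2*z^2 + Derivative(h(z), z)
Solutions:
 h(z) = C1 + k*z - 2*z^3/3 + 2*z^2 + sqrt(3)*exp(sqrt(3)*z)/3


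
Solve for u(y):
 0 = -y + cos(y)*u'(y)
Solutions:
 u(y) = C1 + Integral(y/cos(y), y)


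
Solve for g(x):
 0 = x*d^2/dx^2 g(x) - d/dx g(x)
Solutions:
 g(x) = C1 + C2*x^2


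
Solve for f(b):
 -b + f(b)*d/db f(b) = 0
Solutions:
 f(b) = -sqrt(C1 + b^2)
 f(b) = sqrt(C1 + b^2)


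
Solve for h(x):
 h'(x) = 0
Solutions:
 h(x) = C1


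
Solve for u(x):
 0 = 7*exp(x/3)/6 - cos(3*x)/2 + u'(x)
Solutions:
 u(x) = C1 - 7*exp(x/3)/2 + sin(3*x)/6


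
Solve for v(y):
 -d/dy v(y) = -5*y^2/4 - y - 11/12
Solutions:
 v(y) = C1 + 5*y^3/12 + y^2/2 + 11*y/12


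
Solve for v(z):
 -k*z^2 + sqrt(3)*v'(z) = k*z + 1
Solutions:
 v(z) = C1 + sqrt(3)*k*z^3/9 + sqrt(3)*k*z^2/6 + sqrt(3)*z/3


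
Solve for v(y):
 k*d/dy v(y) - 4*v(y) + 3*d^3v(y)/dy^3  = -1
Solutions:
 v(y) = C1*exp(y*(-k/(sqrt(k^3 + 324) + 18)^(1/3) + (sqrt(k^3 + 324) + 18)^(1/3))/3) + C2*exp(y*(-4*k/((-1 + sqrt(3)*I)*(sqrt(k^3 + 324) + 18)^(1/3)) - (sqrt(k^3 + 324) + 18)^(1/3) + sqrt(3)*I*(sqrt(k^3 + 324) + 18)^(1/3))/6) + C3*exp(y*(4*k/((1 + sqrt(3)*I)*(sqrt(k^3 + 324) + 18)^(1/3)) - (sqrt(k^3 + 324) + 18)^(1/3) - sqrt(3)*I*(sqrt(k^3 + 324) + 18)^(1/3))/6) + 1/4


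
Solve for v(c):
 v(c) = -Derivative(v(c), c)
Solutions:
 v(c) = C1*exp(-c)


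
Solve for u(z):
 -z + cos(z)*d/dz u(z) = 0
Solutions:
 u(z) = C1 + Integral(z/cos(z), z)


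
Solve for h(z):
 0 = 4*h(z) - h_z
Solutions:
 h(z) = C1*exp(4*z)


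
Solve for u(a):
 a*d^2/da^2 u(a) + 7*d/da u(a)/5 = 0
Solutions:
 u(a) = C1 + C2/a^(2/5)


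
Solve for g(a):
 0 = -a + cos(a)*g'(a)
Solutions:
 g(a) = C1 + Integral(a/cos(a), a)


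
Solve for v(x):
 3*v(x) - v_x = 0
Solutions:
 v(x) = C1*exp(3*x)


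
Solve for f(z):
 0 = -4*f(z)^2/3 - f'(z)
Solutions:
 f(z) = 3/(C1 + 4*z)


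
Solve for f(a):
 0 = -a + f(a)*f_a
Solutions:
 f(a) = -sqrt(C1 + a^2)
 f(a) = sqrt(C1 + a^2)


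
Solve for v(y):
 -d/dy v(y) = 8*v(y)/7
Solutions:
 v(y) = C1*exp(-8*y/7)


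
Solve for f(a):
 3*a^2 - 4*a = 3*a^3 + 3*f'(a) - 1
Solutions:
 f(a) = C1 - a^4/4 + a^3/3 - 2*a^2/3 + a/3


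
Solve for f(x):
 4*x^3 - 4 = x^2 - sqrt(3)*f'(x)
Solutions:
 f(x) = C1 - sqrt(3)*x^4/3 + sqrt(3)*x^3/9 + 4*sqrt(3)*x/3


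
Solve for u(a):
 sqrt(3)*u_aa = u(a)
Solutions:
 u(a) = C1*exp(-3^(3/4)*a/3) + C2*exp(3^(3/4)*a/3)


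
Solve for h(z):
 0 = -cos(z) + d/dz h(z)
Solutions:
 h(z) = C1 + sin(z)


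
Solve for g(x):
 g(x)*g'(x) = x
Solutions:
 g(x) = -sqrt(C1 + x^2)
 g(x) = sqrt(C1 + x^2)


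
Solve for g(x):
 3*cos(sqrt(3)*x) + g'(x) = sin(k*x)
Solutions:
 g(x) = C1 - sqrt(3)*sin(sqrt(3)*x) - cos(k*x)/k
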